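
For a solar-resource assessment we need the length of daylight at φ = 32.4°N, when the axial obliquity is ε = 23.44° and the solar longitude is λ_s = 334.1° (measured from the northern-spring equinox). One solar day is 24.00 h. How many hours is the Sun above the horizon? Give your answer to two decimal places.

11.14 h

Solar declination: sin δ = sin ε · sin λ_s = sin 23.44° × sin 334.1° = -0.17375, so δ = -10.006°.
cos H₀ = −tan φ · tan δ = −tan(+32.4°) × tan(-10.006°) = 0.1120, so H₀ = 1.4586 rad = 83.57°.
Daylight = 2H₀/(2π) × 24.00 h = (1.4586/π) × 24.00 = 11.14 h.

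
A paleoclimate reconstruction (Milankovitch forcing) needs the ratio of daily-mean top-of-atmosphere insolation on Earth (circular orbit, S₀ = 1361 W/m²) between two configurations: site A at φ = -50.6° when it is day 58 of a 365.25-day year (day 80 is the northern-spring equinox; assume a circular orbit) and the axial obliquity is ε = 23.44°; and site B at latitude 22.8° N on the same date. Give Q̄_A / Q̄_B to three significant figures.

Q̄_A / Q̄_B ≈ 0.991

— Configuration A (φ=-50.6°):
Solar longitude: λ_s = 360° × (58 − 80)/365.25 = -21.684°, i.e. -21.684° + 360° = 338.316°.
sin δ = sin 23.44° × sin 338.316° = -0.14698, so δ = -8.452°.
cos H₀ = −tan(-50.6°) tan(-8.452°) = -0.1809, H₀ = 1.7527 rad.
Bracket: H₀ sin φ sin δ + cos φ cos δ sin H₀ = 1.7527×-0.77273×-0.14698 + 0.63473×0.98914×0.98350 = 0.199064 + 0.617478 = 0.816542.
Q̄ = (S₀/π) × [bracket] = (1361/π) × 0.816542 = 353.74 W/m².
— Configuration B (φ=+22.8°):
cos H₀ = −tan(+22.8°) tan(-8.452°) = 0.0625, H₀ = 1.5083 rad.
Bracket: H₀ sin φ sin δ + cos φ cos δ sin H₀ = 1.5083×0.38752×-0.14698 + 0.92186×0.98914×0.99805 = -0.085909 + 0.910070 = 0.824161.
Q̄ = (S₀/π) × [bracket] = (1361/π) × 0.824161 = 357.04 W/m².
Ratio Q̄_A / Q̄_B = 353.74 / 357.04 = 0.9908.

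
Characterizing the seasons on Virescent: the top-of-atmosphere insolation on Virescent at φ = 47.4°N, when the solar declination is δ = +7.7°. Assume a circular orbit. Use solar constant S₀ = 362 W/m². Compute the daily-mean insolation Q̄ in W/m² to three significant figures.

cos H₀ = −tan(+47.4°) tan(+7.700°) = -0.1470, H₀ = 1.7184 rad.
Bracket: H₀ sin φ sin δ + cos φ cos δ sin H₀ = 1.7184×0.73610×0.13399 + 0.67688×0.99098×0.98913 = 0.169486 + 0.663483 = 0.832969.
Q̄ = (S₀/π) × [bracket] = (362/π) × 0.832969 = 95.98 W/m².

Q̄ ≈ 96.0 W/m²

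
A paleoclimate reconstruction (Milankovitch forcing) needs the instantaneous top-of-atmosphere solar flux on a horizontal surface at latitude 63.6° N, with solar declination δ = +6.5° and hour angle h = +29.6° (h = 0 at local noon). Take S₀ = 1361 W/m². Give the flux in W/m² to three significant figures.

661 W/m²

cos θ_z = sin φ sin δ + cos φ cos δ cos h = 0.101397 + 0.384123 = 0.485520.
Flux = S₀ · cos θ_z = 1361 × 0.485520 = 660.8 W/m².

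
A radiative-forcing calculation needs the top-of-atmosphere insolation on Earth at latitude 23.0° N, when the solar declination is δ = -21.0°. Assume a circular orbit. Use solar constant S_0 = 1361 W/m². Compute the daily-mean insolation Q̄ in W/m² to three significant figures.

Q̄ ≈ 282 W/m²

cos h₀ = −tan(+23.0°) tan(-21.000°) = 0.1629, h₀ = 1.4071 rad.
Bracket: h₀ sin ϕ sin δ + cos ϕ cos δ sin h₀ = 1.4071×0.39073×-0.35837 + 0.92050×0.93358×0.98664 = -0.197030 + 0.847879 = 0.650849.
Q̄ = (S_0/π) × [bracket] = (1361/π) × 0.650849 = 282.0 W/m².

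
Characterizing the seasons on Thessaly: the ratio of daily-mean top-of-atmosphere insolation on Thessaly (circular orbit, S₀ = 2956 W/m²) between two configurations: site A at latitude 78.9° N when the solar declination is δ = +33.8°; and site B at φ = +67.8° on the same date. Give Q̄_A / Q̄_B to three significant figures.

Q̄_A / Q̄_B ≈ 1.06

— Configuration A (φ=+78.9°):
cos H₀ = −tan(+78.9°) tan(+33.800°) = -3.4122 ≤ −1 ⇒ polar day, H₀ = π.
Bracket: H₀ sin φ sin δ + cos φ cos δ sin H₀ = 3.1416×0.98129×0.55630 + 0.19252×0.83098×0.00000 = 1.714973 + 0.000000 = 1.714973.
Q̄ = (S₀/π) × [bracket] = (2956/π) × 1.714973 = 1613.7 W/m².
— Configuration B (φ=+67.8°):
cos H₀ = −tan(+67.8°) tan(+33.800°) = -1.6404 ≤ −1 ⇒ polar day, H₀ = π.
Bracket: H₀ sin φ sin δ + cos φ cos δ sin H₀ = 3.1416×0.92587×0.55630 + 0.37784×0.83098×0.00000 = 1.618117 + 0.000000 = 1.618117.
Q̄ = (S₀/π) × [bracket] = (2956/π) × 1.618117 = 1522.5 W/m².
Ratio Q̄_A / Q̄_B = 1613.7 / 1522.5 = 1.060.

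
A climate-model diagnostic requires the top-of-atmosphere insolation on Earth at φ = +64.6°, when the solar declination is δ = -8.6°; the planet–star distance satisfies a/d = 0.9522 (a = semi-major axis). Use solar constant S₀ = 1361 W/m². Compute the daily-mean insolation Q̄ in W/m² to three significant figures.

Q̄ ≈ 91.8 W/m²

cos H₀ = −tan(+64.6°) tan(-8.600°) = 0.3185, H₀ = 1.2466 rad.
Bracket: H₀ sin φ sin δ + cos φ cos δ sin H₀ = 1.2466×0.90334×-0.14954 + 0.42894×0.98876×0.94792 = -0.168398 + 0.402031 = 0.233633.
Inverse-square distance factor (a/d)² = 0.9522² = 0.906685.
Q̄ = (S₀/π) × 0.906685 × [bracket] = (1361/π) × 0.906685 × 0.233633 = 91.77 W/m².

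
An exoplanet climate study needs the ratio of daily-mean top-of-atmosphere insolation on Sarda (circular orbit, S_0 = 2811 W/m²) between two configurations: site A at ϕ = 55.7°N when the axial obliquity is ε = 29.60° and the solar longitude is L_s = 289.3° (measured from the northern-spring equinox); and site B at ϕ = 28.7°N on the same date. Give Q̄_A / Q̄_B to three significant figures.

Q̄_A / Q̄_B ≈ 0.113

— Configuration A (ϕ=+55.7°):
Solar declination: sin δ = sin ε · sin L_s = sin 29.60° × sin 289.3° = -0.46618, so δ = -27.787°.
cos h₀ = −tan(+55.7°) tan(-27.787°) = 0.7725, h₀ = 0.6881 rad.
Bracket: h₀ sin ϕ sin δ + cos ϕ cos δ sin h₀ = 0.6881×0.82610×-0.46618 + 0.56353×0.88469×0.63505 = -0.264995 + 0.316604 = 0.051609.
Q̄ = (S_0/π) × [bracket] = (2811/π) × 0.051609 = 46.178 W/m².
— Configuration B (ϕ=+28.7°):
cos h₀ = −tan(+28.7°) tan(-27.787°) = 0.2885, h₀ = 1.2781 rad.
Bracket: h₀ sin ϕ sin δ + cos ϕ cos δ sin h₀ = 1.2781×0.48022×-0.46618 + 0.87715×0.88469×0.95748 = -0.286127 + 0.743010 = 0.456883.
Q̄ = (S_0/π) × [bracket] = (2811/π) × 0.456883 = 408.80 W/m².
Ratio Q̄_A / Q̄_B = 46.178 / 408.80 = 0.1130.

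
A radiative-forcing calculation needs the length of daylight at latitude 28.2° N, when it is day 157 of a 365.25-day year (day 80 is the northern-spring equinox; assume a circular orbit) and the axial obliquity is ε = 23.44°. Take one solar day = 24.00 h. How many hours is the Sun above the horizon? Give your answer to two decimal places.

Solar longitude: λ_s = 360° × (157 − 80)/365.25 = 75.893°.
sin δ = sin 23.44° × sin 75.893° = 0.38579, so δ = +22.693°.
cos H₀ = −tan φ · tan δ = −tan(+28.2°) × tan(+22.693°) = -0.2242, so H₀ = 1.7969 rad = 102.96°.
Daylight = 2H₀/(2π) × 24.00 h = (1.7969/π) × 24.00 = 13.73 h.

13.73 h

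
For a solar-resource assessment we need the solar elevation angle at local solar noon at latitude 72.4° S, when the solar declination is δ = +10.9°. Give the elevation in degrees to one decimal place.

6.7°

At local noon the hour angle is zero, so the zenith angle equals |φ − δ| = |-72.4° − (+10.900°)| = 83.300°.
Elevation = 90° − 83.300° = 6.7°.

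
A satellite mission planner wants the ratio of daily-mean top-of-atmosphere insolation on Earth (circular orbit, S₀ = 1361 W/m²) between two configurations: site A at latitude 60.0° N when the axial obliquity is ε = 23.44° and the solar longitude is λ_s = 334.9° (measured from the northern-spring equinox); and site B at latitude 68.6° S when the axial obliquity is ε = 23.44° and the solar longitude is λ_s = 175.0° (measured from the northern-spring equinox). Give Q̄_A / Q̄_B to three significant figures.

— Configuration A (φ=+60.0°):
Solar declination: sin δ = sin ε · sin λ_s = sin 23.44° × sin 334.9° = -0.16874, so δ = -9.715°.
cos H₀ = −tan(+60.0°) tan(-9.715°) = 0.2965, H₀ = 1.2697 rad.
Bracket: H₀ sin φ sin δ + cos φ cos δ sin H₀ = 1.2697×0.86603×-0.16874 + 0.50000×0.98566×0.95503 = -0.185546 + 0.470667 = 0.285121.
Q̄ = (S₀/π) × [bracket] = (1361/π) × 0.285121 = 123.52 W/m².
— Configuration B (φ=-68.6°):
Solar declination: sin δ = sin ε · sin λ_s = sin 23.44° × sin 175.0° = 0.03467, so δ = +1.987°.
cos H₀ = −tan(-68.6°) tan(+1.987°) = 0.0885, H₀ = 1.4822 rad.
Bracket: H₀ sin φ sin δ + cos φ cos δ sin H₀ = 1.4822×-0.93106×0.03467 + 0.36488×0.99940×0.99607 = -0.047845 + 0.363228 = 0.315383.
Q̄ = (S₀/π) × [bracket] = (1361/π) × 0.315383 = 136.63 W/m².
Ratio Q̄_A / Q̄_B = 123.52 / 136.63 = 0.9040.

Q̄_A / Q̄_B ≈ 0.904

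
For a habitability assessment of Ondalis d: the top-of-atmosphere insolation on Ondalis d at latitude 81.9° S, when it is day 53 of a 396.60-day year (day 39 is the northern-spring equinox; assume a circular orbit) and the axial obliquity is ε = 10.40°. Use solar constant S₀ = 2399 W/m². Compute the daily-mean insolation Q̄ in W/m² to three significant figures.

Q̄ ≈ 64.6 W/m²

Solar longitude: λ_s = 360° × (53 − 39)/396.60 = 12.708°.
sin δ = sin 10.40° × sin 12.708° = 0.03971, so δ = +2.276°.
cos H₀ = −tan(-81.9°) tan(+2.276°) = 0.2792, H₀ = 1.2878 rad.
Bracket: H₀ sin φ sin δ + cos φ cos δ sin H₀ = 1.2878×-0.99002×0.03971 + 0.14090×0.99921×0.96022 = -0.050628 + 0.135188 = 0.084560.
Q̄ = (S₀/π) × [bracket] = (2399/π) × 0.084560 = 64.57 W/m².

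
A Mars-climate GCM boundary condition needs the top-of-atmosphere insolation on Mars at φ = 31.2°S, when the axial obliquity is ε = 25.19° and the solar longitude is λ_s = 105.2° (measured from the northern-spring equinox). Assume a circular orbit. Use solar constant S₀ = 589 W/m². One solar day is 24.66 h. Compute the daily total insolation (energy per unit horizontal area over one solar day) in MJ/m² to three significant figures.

7.90 MJ/m²

Solar declination: sin δ = sin ε · sin λ_s = sin 25.19° × sin 105.2° = 0.41073, so δ = +24.251°.
cos H₀ = −tan(-31.2°) tan(+24.251°) = 0.2728, H₀ = 1.2945 rad.
Bracket: H₀ sin φ sin δ + cos φ cos δ sin H₀ = 1.2945×-0.51803×0.41073 + 0.85536×0.91176×0.96206 = -0.275431 + 0.750294 = 0.474863.
Q̄ = (S₀/π) × [bracket] = (589/π) × 0.474863 = 89.029 W/m².
Daily total = Q̄ × 24.66 h × 3600 s/h = 89.029 × 24.66 × 3600 / 10⁶ = 7.904 MJ/m².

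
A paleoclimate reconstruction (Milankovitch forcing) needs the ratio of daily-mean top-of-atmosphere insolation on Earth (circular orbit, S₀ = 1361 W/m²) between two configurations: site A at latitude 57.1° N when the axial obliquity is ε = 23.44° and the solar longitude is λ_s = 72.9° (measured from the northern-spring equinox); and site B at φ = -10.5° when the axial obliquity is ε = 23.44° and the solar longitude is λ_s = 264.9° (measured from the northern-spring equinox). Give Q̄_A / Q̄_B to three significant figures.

Q̄_A / Q̄_B ≈ 1.09

— Configuration A (φ=+57.1°):
Solar declination: sin δ = sin ε · sin λ_s = sin 23.44° × sin 72.9° = 0.38020, so δ = +22.346°.
cos H₀ = −tan(+57.1°) tan(+22.346°) = -0.6354, H₀ = 2.2594 rad.
Bracket: H₀ sin φ sin δ + cos φ cos δ sin H₀ = 2.2594×0.83962×0.38020 + 0.54317×0.92490×0.77216 = 0.721254 + 0.387916 = 1.109170.
Q̄ = (S₀/π) × [bracket] = (1361/π) × 1.109170 = 480.51 W/m².
— Configuration B (φ=-10.5°):
Solar declination: sin δ = sin ε · sin λ_s = sin 23.44° × sin 264.9° = -0.39621, so δ = -23.342°.
cos H₀ = −tan(-10.5°) tan(-23.342°) = -0.0800, H₀ = 1.6509 rad.
Bracket: H₀ sin φ sin δ + cos φ cos δ sin H₀ = 1.6509×-0.18224×-0.39621 + 0.98325×0.91816×0.99680 = 0.119204 + 0.899892 = 1.019096.
Q̄ = (S₀/π) × [bracket] = (1361/π) × 1.019096 = 441.49 W/m².
Ratio Q̄_A / Q̄_B = 480.51 / 441.49 = 1.088.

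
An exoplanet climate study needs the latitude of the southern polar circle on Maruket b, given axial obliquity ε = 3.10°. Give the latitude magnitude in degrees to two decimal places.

86.90°

The polar circle is the lowest latitude that experiences at least one full rotation of continuous darkness at the northern-summer solstice; it lies at |φ| = 90° − ε = 90° − 3.10° = 86.90°.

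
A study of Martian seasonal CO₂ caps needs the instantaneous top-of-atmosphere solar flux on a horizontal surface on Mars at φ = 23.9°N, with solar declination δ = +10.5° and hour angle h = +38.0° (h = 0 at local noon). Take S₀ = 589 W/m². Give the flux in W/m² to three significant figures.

461 W/m²

cos θ_z = sin φ sin δ + cos φ cos δ cos h = 0.073831 + 0.708378 = 0.782209.
Flux = S₀ · cos θ_z = 589 × 0.782209 = 460.7 W/m².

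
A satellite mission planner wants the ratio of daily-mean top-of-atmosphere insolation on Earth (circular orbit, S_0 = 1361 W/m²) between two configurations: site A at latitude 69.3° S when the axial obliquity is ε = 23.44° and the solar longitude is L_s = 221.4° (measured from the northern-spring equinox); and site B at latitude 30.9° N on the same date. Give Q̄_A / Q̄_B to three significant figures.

— Configuration A (ϕ=-69.3°):
Solar declination: sin δ = sin ε · sin L_s = sin 23.44° × sin 221.4° = -0.26306, so δ = -15.252°.
cos h₀ = −tan(-69.3°) tan(-15.252°) = -0.7216, h₀ = 2.3769 rad.
Bracket: h₀ sin ϕ sin δ + cos ϕ cos δ sin h₀ = 2.3769×-0.93544×-0.26306 + 0.35347×0.96478×0.69232 = 0.584900 + 0.236096 = 0.820996.
Q̄ = (S_0/π) × [bracket] = (1361/π) × 0.820996 = 355.67 W/m².
— Configuration B (ϕ=+30.9°):
cos h₀ = −tan(+30.9°) tan(-15.252°) = 0.1632, h₀ = 1.4069 rad.
Bracket: h₀ sin ϕ sin δ + cos ϕ cos δ sin h₀ = 1.4069×0.51354×-0.26306 + 0.85806×0.96478×0.98660 = -0.190061 + 0.816746 = 0.626685.
Q̄ = (S_0/π) × [bracket] = (1361/π) × 0.626685 = 271.49 W/m².
Ratio Q̄_A / Q̄_B = 355.67 / 271.49 = 1.310.

Q̄_A / Q̄_B ≈ 1.31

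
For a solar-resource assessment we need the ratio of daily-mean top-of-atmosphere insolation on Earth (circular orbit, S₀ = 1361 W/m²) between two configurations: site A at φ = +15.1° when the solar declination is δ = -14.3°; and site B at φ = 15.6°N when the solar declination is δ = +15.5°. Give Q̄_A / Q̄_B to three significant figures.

Q̄_A / Q̄_B ≈ 0.802

— Configuration A (φ=+15.1°):
cos H₀ = −tan(+15.1°) tan(-14.300°) = 0.0688, H₀ = 1.5020 rad.
Bracket: H₀ sin φ sin δ + cos φ cos δ sin H₀ = 1.5020×0.26050×-0.24700 + 0.96547×0.96902×0.99763 = -0.096644 + 0.933342 = 0.836698.
Q̄ = (S₀/π) × [bracket] = (1361/π) × 0.836698 = 362.47 W/m².
— Configuration B (φ=+15.6°):
cos H₀ = −tan(+15.6°) tan(+15.500°) = -0.0774, H₀ = 1.6483 rad.
Bracket: H₀ sin φ sin δ + cos φ cos δ sin H₀ = 1.6483×0.26892×0.26724 + 0.96316×0.96363×0.99700 = 0.118457 + 0.925345 = 1.043802.
Q̄ = (S₀/π) × [bracket] = (1361/π) × 1.043802 = 452.20 W/m².
Ratio Q̄_A / Q̄_B = 362.47 / 452.20 = 0.8016.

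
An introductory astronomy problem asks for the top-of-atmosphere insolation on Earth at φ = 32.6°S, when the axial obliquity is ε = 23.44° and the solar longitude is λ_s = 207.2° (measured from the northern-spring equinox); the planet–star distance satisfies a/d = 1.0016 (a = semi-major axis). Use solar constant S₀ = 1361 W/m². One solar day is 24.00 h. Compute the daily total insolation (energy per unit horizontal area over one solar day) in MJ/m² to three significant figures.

Solar declination: sin δ = sin ε · sin λ_s = sin 23.44° × sin 207.2° = -0.18183, so δ = -10.476°.
cos H₀ = −tan(-32.6°) tan(-10.476°) = -0.1183, H₀ = 1.6893 rad.
Bracket: H₀ sin φ sin δ + cos φ cos δ sin H₀ = 1.6893×-0.53877×-0.18183 + 0.84245×0.98333×0.99298 = 0.165492 + 0.822591 = 0.988083.
Inverse-square distance factor (a/d)² = 1.0016² = 1.003203.
Q̄ = (S₀/π) × 1.003203 × [bracket] = (1361/π) × 1.003203 × 0.988083 = 429.43 W/m².
Daily total = Q̄ × 24.00 h × 3600 s/h = 429.43 × 24.00 × 3600 / 10⁶ = 37.10 MJ/m².

37.1 MJ/m²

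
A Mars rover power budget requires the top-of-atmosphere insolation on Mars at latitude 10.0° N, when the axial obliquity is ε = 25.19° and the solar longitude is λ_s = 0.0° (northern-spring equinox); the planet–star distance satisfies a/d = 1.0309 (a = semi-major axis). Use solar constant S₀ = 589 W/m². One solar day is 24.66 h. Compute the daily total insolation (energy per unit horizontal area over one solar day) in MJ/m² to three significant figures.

Solar declination: sin δ = sin ε · sin λ_s = sin 25.19° × sin 0.0° = 0.00000, so δ = +0.000°.
cos H₀ = −tan(+10.0°) tan(+0.000°) = -0.0000, H₀ = 1.5708 rad.
Bracket: H₀ sin φ sin δ + cos φ cos δ sin H₀ = 1.5708×0.17365×0.00000 + 0.98481×1.00000×1.00000 = 0.000000 + 0.984810 = 0.984810.
Inverse-square distance factor (a/d)² = 1.0309² = 1.062755.
Q̄ = (S₀/π) × 1.062755 × [bracket] = (589/π) × 1.062755 × 0.984810 = 196.22 W/m².
Daily total = Q̄ × 24.66 h × 3600 s/h = 196.22 × 24.66 × 3600 / 10⁶ = 17.42 MJ/m².

17.4 MJ/m²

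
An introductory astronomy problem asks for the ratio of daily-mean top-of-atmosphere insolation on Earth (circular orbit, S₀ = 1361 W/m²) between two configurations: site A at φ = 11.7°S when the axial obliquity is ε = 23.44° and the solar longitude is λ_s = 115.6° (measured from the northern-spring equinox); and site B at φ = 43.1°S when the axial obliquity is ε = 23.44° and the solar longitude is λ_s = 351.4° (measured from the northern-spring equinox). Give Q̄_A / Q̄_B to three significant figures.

Q̄_A / Q̄_B ≈ 1.01

— Configuration A (φ=-11.7°):
Solar declination: sin δ = sin ε · sin λ_s = sin 23.44° × sin 115.6° = 0.35874, so δ = +21.023°.
cos H₀ = −tan(-11.7°) tan(+21.023°) = 0.0796, H₀ = 1.4911 rad.
Bracket: H₀ sin φ sin δ + cos φ cos δ sin H₀ = 1.4911×-0.20279×0.35874 + 0.97922×0.93344×0.99683 = -0.108476 + 0.911146 = 0.802670.
Q̄ = (S₀/π) × [bracket] = (1361/π) × 0.802670 = 347.73 W/m².
— Configuration B (φ=-43.1°):
Solar declination: sin δ = sin ε · sin λ_s = sin 23.44° × sin 351.4° = -0.05948, so δ = -3.410°.
cos H₀ = −tan(-43.1°) tan(-3.410°) = -0.0558, H₀ = 1.6266 rad.
Bracket: H₀ sin φ sin δ + cos φ cos δ sin H₀ = 1.6266×-0.68327×-0.05948 + 0.73016×0.99823×0.99844 = 0.066106 + 0.727731 = 0.793837.
Q̄ = (S₀/π) × [bracket] = (1361/π) × 0.793837 = 343.91 W/m².
Ratio Q̄_A / Q̄_B = 347.73 / 343.91 = 1.011.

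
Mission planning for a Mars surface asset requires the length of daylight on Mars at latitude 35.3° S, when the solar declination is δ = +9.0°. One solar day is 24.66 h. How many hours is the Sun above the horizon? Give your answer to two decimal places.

cos H₀ = −tan φ · tan δ = −tan(-35.3°) × tan(+9.000°) = 0.1121, so H₀ = 1.4584 rad = 83.56°.
Daylight = 2H₀/(2π) × 24.66 h = (1.4584/π) × 24.66 = 11.45 h.

11.45 h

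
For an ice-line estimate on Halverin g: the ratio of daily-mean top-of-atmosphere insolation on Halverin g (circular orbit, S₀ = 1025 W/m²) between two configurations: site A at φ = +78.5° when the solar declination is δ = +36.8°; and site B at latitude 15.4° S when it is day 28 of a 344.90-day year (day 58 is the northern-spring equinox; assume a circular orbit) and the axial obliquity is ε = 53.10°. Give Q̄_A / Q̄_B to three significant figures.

— Configuration A (φ=+78.5°):
cos H₀ = −tan(+78.5°) tan(+36.800°) = -3.6770 ≤ −1 ⇒ polar day, H₀ = π.
Bracket: H₀ sin φ sin δ + cos φ cos δ sin H₀ = 3.1416×0.97992×0.59902 + 0.19937×0.80073×0.00000 = 1.844093 + 0.000000 = 1.844093.
Q̄ = (S₀/π) × [bracket] = (1025/π) × 1.844093 = 601.67 W/m².
— Configuration B (φ=-15.4°):
Solar longitude: λ_s = 360° × (28 − 58)/344.90 = -31.313°, i.e. -31.313° + 360° = 328.687°.
sin δ = sin 53.10° × sin 328.687° = -0.41561, so δ = -24.558°.
cos H₀ = −tan(-15.4°) tan(-24.558°) = -0.1259, H₀ = 1.6970 rad.
Bracket: H₀ sin φ sin δ + cos φ cos δ sin H₀ = 1.6970×-0.26556×-0.41561 + 0.96410×0.90954×0.99205 = 0.187297 + 0.869916 = 1.057213.
Q̄ = (S₀/π) × [bracket] = (1025/π) × 1.057213 = 344.93 W/m².
Ratio Q̄_A / Q̄_B = 601.67 / 344.93 = 1.744.

Q̄_A / Q̄_B ≈ 1.74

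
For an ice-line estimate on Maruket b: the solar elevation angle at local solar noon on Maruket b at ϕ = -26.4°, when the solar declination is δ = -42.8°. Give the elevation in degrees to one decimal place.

73.6°

At local noon the hour angle is zero, so the zenith angle equals |ϕ − δ| = |-26.4° − (-42.800°)| = 16.400°.
Elevation = 90° − 16.400° = 73.6°.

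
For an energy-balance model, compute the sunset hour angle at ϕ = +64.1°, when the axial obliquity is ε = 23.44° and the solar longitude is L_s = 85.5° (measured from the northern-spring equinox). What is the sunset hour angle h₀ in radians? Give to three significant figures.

h₀ = 2.67 rad

Solar declination: sin δ = sin ε · sin L_s = sin 23.44° × sin 85.5° = 0.39656, so δ = +23.363°.
cos h₀ = −tan ϕ · tan δ = −tan(+64.1°) × tan(+23.363°) = -0.8896, so h₀ = 2.6673 rad = 152.83°.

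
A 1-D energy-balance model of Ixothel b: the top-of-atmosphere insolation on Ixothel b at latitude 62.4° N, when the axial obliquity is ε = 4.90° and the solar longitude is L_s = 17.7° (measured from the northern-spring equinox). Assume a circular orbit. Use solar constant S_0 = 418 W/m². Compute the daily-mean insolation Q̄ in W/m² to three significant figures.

Solar declination: sin δ = sin ε · sin L_s = sin 4.90° × sin 17.7° = 0.02597, so δ = +1.488°.
cos h₀ = −tan(+62.4°) tan(+1.488°) = -0.0497, h₀ = 1.6205 rad.
Bracket: h₀ sin ϕ sin δ + cos ϕ cos δ sin h₀ = 1.6205×0.88620×0.02597 + 0.46330×0.99966×0.99876 = 0.037295 + 0.462568 = 0.499863.
Q̄ = (S_0/π) × [bracket] = (418/π) × 0.499863 = 66.51 W/m².

Q̄ ≈ 66.5 W/m²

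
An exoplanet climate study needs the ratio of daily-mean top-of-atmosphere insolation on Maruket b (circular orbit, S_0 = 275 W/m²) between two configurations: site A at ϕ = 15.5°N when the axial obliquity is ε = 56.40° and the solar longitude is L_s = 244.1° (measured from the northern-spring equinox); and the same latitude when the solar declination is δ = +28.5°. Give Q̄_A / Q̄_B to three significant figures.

— Configuration A (ϕ=+15.5°):
Solar declination: sin δ = sin ε · sin L_s = sin 56.40° × sin 244.1° = -0.74926, so δ = -48.526°.
cos h₀ = −tan(+15.5°) tan(-48.526°) = 0.3137, h₀ = 1.2517 rad.
Bracket: h₀ sin ϕ sin δ + cos ϕ cos δ sin h₀ = 1.2517×0.26724×-0.74926 + 0.96363×0.66228×0.94951 = -0.250631 + 0.605971 = 0.355340.
Q̄ = (S_0/π) × [bracket] = (275/π) × 0.355340 = 31.105 W/m².
— Configuration B (ϕ=+15.5°):
cos h₀ = −tan(+15.5°) tan(+28.500°) = -0.1506, h₀ = 1.7219 rad.
Bracket: h₀ sin ϕ sin δ + cos ϕ cos δ sin h₀ = 1.7219×0.26724×0.47716 + 0.96363×0.87882×0.98860 = 0.219570 + 0.837203 = 1.056773.
Q̄ = (S_0/π) × [bracket] = (275/π) × 1.056773 = 92.505 W/m².
Ratio Q̄_A / Q̄_B = 31.105 / 92.505 = 0.3363.

Q̄_A / Q̄_B ≈ 0.336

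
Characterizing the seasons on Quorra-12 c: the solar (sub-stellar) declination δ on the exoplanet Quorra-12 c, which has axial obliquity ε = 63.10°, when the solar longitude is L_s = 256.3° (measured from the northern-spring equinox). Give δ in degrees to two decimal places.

δ = -60.05°

sin δ = sin ε · sin L_s = sin 63.10° × sin 256.3° = -0.866425.
δ = arcsin(-0.866425) = -60.05°.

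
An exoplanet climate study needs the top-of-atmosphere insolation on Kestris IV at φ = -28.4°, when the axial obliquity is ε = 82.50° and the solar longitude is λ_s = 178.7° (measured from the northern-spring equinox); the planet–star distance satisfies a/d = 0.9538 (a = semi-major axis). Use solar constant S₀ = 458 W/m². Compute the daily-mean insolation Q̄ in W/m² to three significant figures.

Solar declination: sin δ = sin ε · sin λ_s = sin 82.50° × sin 178.7° = 0.02249, so δ = +1.289°.
cos H₀ = −tan(-28.4°) tan(+1.289°) = 0.0122, H₀ = 1.5586 rad.
Bracket: H₀ sin φ sin δ + cos φ cos δ sin H₀ = 1.5586×-0.47562×0.02249 + 0.87965×0.99975×0.99993 = -0.016672 + 0.879369 = 0.862697.
Inverse-square distance factor (a/d)² = 0.9538² = 0.909734.
Q̄ = (S₀/π) × 0.909734 × [bracket] = (458/π) × 0.909734 × 0.862697 = 114.4 W/m².

Q̄ ≈ 114 W/m²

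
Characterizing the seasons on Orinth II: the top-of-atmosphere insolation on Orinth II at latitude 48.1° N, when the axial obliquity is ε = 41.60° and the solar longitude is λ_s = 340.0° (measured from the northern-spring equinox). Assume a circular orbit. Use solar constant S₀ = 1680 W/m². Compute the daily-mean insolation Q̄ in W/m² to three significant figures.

Solar declination: sin δ = sin ε · sin λ_s = sin 41.60° × sin 340.0° = -0.22708, so δ = -13.125°.
cos H₀ = −tan(+48.1°) tan(-13.125°) = 0.2599, H₀ = 1.3079 rad.
Bracket: H₀ sin φ sin δ + cos φ cos δ sin H₀ = 1.3079×0.74431×-0.22708 + 0.66783×0.97388×0.96564 = -0.221059 + 0.628039 = 0.406980.
Q̄ = (S₀/π) × [bracket] = (1680/π) × 0.406980 = 217.6 W/m².

Q̄ ≈ 218 W/m²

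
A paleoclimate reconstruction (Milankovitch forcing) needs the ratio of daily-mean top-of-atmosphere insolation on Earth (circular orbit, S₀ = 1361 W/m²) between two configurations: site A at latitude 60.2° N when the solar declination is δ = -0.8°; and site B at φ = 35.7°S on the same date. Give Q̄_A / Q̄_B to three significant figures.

Q̄_A / Q̄_B ≈ 0.580

— Configuration A (φ=+60.2°):
cos H₀ = −tan(+60.2°) tan(-0.800°) = 0.0244, H₀ = 1.5464 rad.
Bracket: H₀ sin φ sin δ + cos φ cos δ sin H₀ = 1.5464×0.86777×-0.01396 + 0.49697×0.99990×0.99970 = -0.018733 + 0.496771 = 0.478038.
Q̄ = (S₀/π) × [bracket] = (1361/π) × 0.478038 = 207.10 W/m².
— Configuration B (φ=-35.7°):
cos H₀ = −tan(-35.7°) tan(-0.800°) = -0.0100, H₀ = 1.5808 rad.
Bracket: H₀ sin φ sin δ + cos φ cos δ sin H₀ = 1.5808×-0.58354×-0.01396 + 0.81208×0.99990×0.99995 = 0.012878 + 0.811958 = 0.824836.
Q̄ = (S₀/π) × [bracket] = (1361/π) × 0.824836 = 357.34 W/m².
Ratio Q̄_A / Q̄_B = 207.10 / 357.34 = 0.5796.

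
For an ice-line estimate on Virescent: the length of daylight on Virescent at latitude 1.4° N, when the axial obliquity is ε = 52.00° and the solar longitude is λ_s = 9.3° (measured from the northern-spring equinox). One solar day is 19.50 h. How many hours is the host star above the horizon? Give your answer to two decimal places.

9.77 h

Solar declination: sin δ = sin ε · sin λ_s = sin 52.00° × sin 9.3° = 0.12735, so δ = +7.316°.
cos H₀ = −tan φ · tan δ = −tan(+1.4°) × tan(+7.316°) = -0.0031, so H₀ = 1.5739 rad = 90.18°.
Daylight = 2H₀/(2π) × 19.50 h = (1.5739/π) × 19.50 = 9.77 h.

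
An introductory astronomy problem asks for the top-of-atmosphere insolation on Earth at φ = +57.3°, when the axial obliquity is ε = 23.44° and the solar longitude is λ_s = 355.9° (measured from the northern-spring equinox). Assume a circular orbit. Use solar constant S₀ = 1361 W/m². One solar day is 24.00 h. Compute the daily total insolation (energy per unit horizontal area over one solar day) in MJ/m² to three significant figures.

18.8 MJ/m²

Solar declination: sin δ = sin ε · sin λ_s = sin 23.44° × sin 355.9° = -0.02844, so δ = -1.630°.
cos H₀ = −tan(+57.3°) tan(-1.630°) = 0.0443, H₀ = 1.5265 rad.
Bracket: H₀ sin φ sin δ + cos φ cos δ sin H₀ = 1.5265×0.84151×-0.02844 + 0.54024×0.99960×0.99902 = -0.036533 + 0.539495 = 0.502962.
Q̄ = (S₀/π) × [bracket] = (1361/π) × 0.502962 = 217.89 W/m².
Daily total = Q̄ × 24.00 h × 3600 s/h = 217.89 × 24.00 × 3600 / 10⁶ = 18.83 MJ/m².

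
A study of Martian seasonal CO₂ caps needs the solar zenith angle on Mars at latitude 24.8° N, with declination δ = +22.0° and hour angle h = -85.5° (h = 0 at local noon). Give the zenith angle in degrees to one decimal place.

θ_z = 77.1°

cos θ_z = sin φ sin δ + cos φ cos δ cos h = 0.157130 + 0.066037 = 0.223167.
θ_z = arccos(0.223167) = 77.1°.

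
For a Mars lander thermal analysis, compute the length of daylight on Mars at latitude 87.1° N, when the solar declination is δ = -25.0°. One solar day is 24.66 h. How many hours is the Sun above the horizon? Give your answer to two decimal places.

cos h₀ = −tan ϕ · tan δ = 9.2050 ≥ 1, so the Sun never rises (polar night) and h₀ = 0.
Daylight = 2h₀/(2π) × 24.66 h = (0.0000/π) × 24.66 = 0.00 h.

0.00 h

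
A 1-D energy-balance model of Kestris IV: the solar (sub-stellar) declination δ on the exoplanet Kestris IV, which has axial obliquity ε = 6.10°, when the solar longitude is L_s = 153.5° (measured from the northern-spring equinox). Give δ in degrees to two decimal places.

sin δ = sin ε · sin L_s = sin 6.10° × sin 153.5° = 0.047415.
δ = arcsin(0.047415) = +2.72°.

δ = +2.72°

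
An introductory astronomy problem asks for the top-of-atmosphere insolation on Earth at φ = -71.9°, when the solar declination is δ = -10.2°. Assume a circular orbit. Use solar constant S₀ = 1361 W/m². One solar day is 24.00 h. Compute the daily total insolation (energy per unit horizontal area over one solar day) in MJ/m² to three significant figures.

cos H₀ = −tan(-71.9°) tan(-10.200°) = -0.5505, H₀ = 2.1537 rad.
Bracket: H₀ sin φ sin δ + cos φ cos δ sin H₀ = 2.1537×-0.95052×-0.17708 + 0.31068×0.98420×0.83484 = 0.362507 + 0.255270 = 0.617777.
Q̄ = (S₀/π) × [bracket] = (1361/π) × 0.617777 = 267.63 W/m².
Daily total = Q̄ × 24.00 h × 3600 s/h = 267.63 × 24.00 × 3600 / 10⁶ = 23.12 MJ/m².

23.1 MJ/m²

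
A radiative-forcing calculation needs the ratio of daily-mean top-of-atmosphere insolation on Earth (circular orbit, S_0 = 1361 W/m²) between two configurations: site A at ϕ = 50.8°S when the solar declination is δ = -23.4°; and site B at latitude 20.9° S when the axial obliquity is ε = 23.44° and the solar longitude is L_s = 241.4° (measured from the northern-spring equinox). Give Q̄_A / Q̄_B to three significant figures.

— Configuration A (ϕ=-50.8°):
cos h₀ = −tan(-50.8°) tan(-23.400°) = -0.5306, h₀ = 2.1301 rad.
Bracket: h₀ sin ϕ sin δ + cos ϕ cos δ sin h₀ = 2.1301×-0.77494×-0.39715 + 0.63203×0.91775×0.84763 = 0.655575 + 0.491664 = 1.147239.
Q̄ = (S_0/π) × [bracket] = (1361/π) × 1.147239 = 497.01 W/m².
— Configuration B (ϕ=-20.9°):
Solar declination: sin δ = sin ε · sin L_s = sin 23.44° × sin 241.4° = -0.34925, so δ = -20.442°.
cos h₀ = −tan(-20.9°) tan(-20.442°) = -0.1423, h₀ = 1.7136 rad.
Bracket: h₀ sin ϕ sin δ + cos ϕ cos δ sin h₀ = 1.7136×-0.35674×-0.34925 + 0.93420×0.93703×0.98982 = 0.213500 + 0.866462 = 1.079962.
Q̄ = (S_0/π) × [bracket] = (1361/π) × 1.079962 = 467.86 W/m².
Ratio Q̄_A / Q̄_B = 497.01 / 467.86 = 1.062.

Q̄_A / Q̄_B ≈ 1.06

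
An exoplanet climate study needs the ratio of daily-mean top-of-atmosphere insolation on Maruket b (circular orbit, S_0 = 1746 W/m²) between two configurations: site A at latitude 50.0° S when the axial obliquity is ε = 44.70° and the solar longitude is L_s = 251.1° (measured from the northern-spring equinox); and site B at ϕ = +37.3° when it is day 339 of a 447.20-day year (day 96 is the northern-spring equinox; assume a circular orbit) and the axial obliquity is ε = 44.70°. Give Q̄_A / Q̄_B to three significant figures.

— Configuration A (ϕ=-50.0°):
Solar declination: sin δ = sin ε · sin L_s = sin 44.70° × sin 251.1° = -0.66547, so δ = -41.719°.
cos h₀ = −tan(-50.0°) tan(-41.719°) = -1.0625 ≤ −1 ⇒ polar day, h₀ = π.
Bracket: h₀ sin ϕ sin δ + cos ϕ cos δ sin h₀ = 3.1416×-0.76604×-0.66547 + 0.64279×0.74642×0.00000 = 1.601514 + 0.000000 = 1.601514.
Q̄ = (S_0/π) × [bracket] = (1746/π) × 1.601514 = 890.07 W/m².
— Configuration B (ϕ=+37.3°):
Solar longitude: L_s = 360° × (339 − 96)/447.20 = 195.617°.
sin δ = sin 44.70° × sin 195.617° = -0.18936, so δ = -10.915°.
cos h₀ = −tan(+37.3°) tan(-10.915°) = 0.1469, h₀ = 1.4234 rad.
Bracket: h₀ sin ϕ sin δ + cos ϕ cos δ sin h₀ = 1.4234×0.60599×-0.18936 + 0.79547×0.98191×0.98915 = -0.163336 + 0.772605 = 0.609269.
Q̄ = (S_0/π) × [bracket] = (1746/π) × 0.609269 = 338.61 W/m².
Ratio Q̄_A / Q̄_B = 890.07 / 338.61 = 2.629.

Q̄_A / Q̄_B ≈ 2.63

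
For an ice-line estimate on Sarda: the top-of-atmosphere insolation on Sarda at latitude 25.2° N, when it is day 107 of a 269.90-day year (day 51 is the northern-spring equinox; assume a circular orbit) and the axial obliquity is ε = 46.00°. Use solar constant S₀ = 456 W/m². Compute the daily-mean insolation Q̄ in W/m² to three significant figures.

Q̄ ≈ 172 W/m²

Solar longitude: λ_s = 360° × (107 − 51)/269.90 = 74.694°.
sin δ = sin 46.00° × sin 74.694° = 0.69383, so δ = +43.934°.
cos H₀ = −tan(+25.2°) tan(+43.934°) = -0.4534, H₀ = 2.0413 rad.
Bracket: H₀ sin φ sin δ + cos φ cos δ sin H₀ = 2.0413×0.42578×0.69383 + 0.90483×0.72014×0.89132 = 0.603039 + 0.580788 = 1.183827.
Q̄ = (S₀/π) × [bracket] = (456/π) × 1.183827 = 171.8 W/m².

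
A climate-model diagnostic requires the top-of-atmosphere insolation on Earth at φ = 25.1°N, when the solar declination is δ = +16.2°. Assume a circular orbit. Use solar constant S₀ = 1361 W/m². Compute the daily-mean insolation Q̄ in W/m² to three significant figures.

cos H₀ = −tan(+25.1°) tan(+16.200°) = -0.1361, H₀ = 1.7073 rad.
Bracket: H₀ sin φ sin δ + cos φ cos δ sin H₀ = 1.7073×0.42420×0.27899 + 0.90557×0.96029×0.99070 = 0.202055 + 0.861522 = 1.063577.
Q̄ = (S₀/π) × [bracket] = (1361/π) × 1.063577 = 460.8 W/m².

Q̄ ≈ 461 W/m²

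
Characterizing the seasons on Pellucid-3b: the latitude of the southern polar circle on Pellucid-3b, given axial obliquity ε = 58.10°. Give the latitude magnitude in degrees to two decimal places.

31.90°

The polar circle is the lowest latitude that experiences at least one full rotation of continuous darkness at the northern-summer solstice; it lies at |φ| = 90° − ε = 90° − 58.10° = 31.90°.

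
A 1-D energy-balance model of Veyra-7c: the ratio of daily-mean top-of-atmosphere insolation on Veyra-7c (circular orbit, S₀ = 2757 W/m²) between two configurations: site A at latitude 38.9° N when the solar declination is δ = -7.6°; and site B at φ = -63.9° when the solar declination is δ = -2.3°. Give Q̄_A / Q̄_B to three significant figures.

Q̄_A / Q̄_B ≈ 1.30

— Configuration A (φ=+38.9°):
cos H₀ = −tan(+38.9°) tan(-7.600°) = 0.1077, H₀ = 1.4629 rad.
Bracket: H₀ sin φ sin δ + cos φ cos δ sin H₀ = 1.4629×0.62796×-0.13226 + 0.77824×0.99122×0.99419 = -0.121500 + 0.766925 = 0.645425.
Q̄ = (S₀/π) × [bracket] = (2757/π) × 0.645425 = 566.41 W/m².
— Configuration B (φ=-63.9°):
cos H₀ = −tan(-63.9°) tan(-2.300°) = -0.0820, H₀ = 1.6529 rad.
Bracket: H₀ sin φ sin δ + cos φ cos δ sin H₀ = 1.6529×-0.89803×-0.04013 + 0.43994×0.99919×0.99663 = 0.059567 + 0.438102 = 0.497669.
Q̄ = (S₀/π) × [bracket] = (2757/π) × 0.497669 = 436.74 W/m².
Ratio Q̄_A / Q̄_B = 566.41 / 436.74 = 1.297.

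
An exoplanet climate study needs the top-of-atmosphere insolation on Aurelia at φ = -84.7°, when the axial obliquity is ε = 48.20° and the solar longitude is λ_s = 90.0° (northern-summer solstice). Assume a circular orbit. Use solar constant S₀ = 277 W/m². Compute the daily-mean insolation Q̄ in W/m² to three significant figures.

Q̄ ≈ 0.00 W/m²

Solar declination: sin δ = sin ε · sin λ_s = sin 48.20° × sin 90.0° = 0.74548, so δ = +48.200°.
cos H₀ = −tan(-84.7°) tan(+48.200°) = 12.0564 ≥ 1 ⇒ polar night, H₀ = 0 and Q̄ = 0.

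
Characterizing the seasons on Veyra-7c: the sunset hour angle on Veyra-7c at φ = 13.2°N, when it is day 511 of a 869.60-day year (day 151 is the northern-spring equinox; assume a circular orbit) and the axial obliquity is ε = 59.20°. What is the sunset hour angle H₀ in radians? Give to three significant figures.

H₀ = 1.69 rad

Solar longitude: λ_s = 360° × (511 − 151)/869.60 = 149.034°.
sin δ = sin 59.20° × sin 149.034° = 0.44196, so δ = +26.229°.
cos H₀ = −tan φ · tan δ = −tan(+13.2°) × tan(+26.229°) = -0.1156, so H₀ = 1.6866 rad = 96.64°.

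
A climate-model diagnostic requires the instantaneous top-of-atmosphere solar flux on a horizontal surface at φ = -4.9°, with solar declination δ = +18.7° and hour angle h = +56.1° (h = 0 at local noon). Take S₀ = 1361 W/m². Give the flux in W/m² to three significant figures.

cos θ_z = sin φ sin δ + cos φ cos δ cos h = -0.027386 + 0.526371 = 0.498985.
Flux = S₀ · cos θ_z = 1361 × 0.498985 = 679.1 W/m².

679 W/m²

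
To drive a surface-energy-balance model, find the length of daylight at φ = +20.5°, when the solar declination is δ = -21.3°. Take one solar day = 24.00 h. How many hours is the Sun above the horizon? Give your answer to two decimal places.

10.88 h

cos H₀ = −tan φ · tan δ = −tan(+20.5°) × tan(-21.300°) = 0.1458, so H₀ = 1.4245 rad = 81.62°.
Daylight = 2H₀/(2π) × 24.00 h = (1.4245/π) × 24.00 = 10.88 h.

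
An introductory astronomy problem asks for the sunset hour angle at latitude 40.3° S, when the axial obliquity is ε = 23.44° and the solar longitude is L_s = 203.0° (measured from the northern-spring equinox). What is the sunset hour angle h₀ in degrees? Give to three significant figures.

h₀ = 97.7°

Solar declination: sin δ = sin ε · sin L_s = sin 23.44° × sin 203.0° = -0.15543, so δ = -8.942°.
cos h₀ = −tan ϕ · tan δ = −tan(-40.3°) × tan(-8.942°) = -0.1334, so h₀ = 1.7046 rad = 97.67°.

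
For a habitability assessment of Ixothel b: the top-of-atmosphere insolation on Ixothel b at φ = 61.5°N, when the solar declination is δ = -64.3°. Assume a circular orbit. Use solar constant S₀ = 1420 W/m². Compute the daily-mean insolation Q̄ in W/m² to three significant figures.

cos H₀ = −tan(+61.5°) tan(-64.300°) = 3.8269 ≥ 1 ⇒ polar night, H₀ = 0 and Q̄ = 0.

Q̄ ≈ 0.00 W/m²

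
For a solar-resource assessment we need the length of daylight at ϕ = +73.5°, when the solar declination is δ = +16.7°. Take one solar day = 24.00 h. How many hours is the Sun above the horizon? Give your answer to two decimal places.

24.00 h

Sunrise equation: cos h₀ = −tan ϕ · tan δ = -1.0128 ≤ −1, so the Sun never sets (polar day) and h₀ = π.
Daylight = 2h₀/(2π) × 24.00 h = (3.1416/π) × 24.00 = 24.00 h.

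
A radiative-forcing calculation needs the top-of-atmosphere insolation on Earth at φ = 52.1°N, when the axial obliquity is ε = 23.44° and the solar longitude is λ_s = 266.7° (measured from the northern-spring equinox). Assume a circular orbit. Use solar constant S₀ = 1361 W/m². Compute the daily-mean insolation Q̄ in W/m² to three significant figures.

Q̄ ≈ 69.8 W/m²

Solar declination: sin δ = sin ε · sin λ_s = sin 23.44° × sin 266.7° = -0.39713, so δ = -23.399°.
cos H₀ = −tan(+52.1°) tan(-23.399°) = 0.5558, H₀ = 0.9814 rad.
Bracket: H₀ sin φ sin δ + cos φ cos δ sin H₀ = 0.9814×0.78908×-0.39713 + 0.61429×0.91776×0.83129 = -0.307539 + 0.468657 = 0.161118.
Q̄ = (S₀/π) × [bracket] = (1361/π) × 0.161118 = 69.80 W/m².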